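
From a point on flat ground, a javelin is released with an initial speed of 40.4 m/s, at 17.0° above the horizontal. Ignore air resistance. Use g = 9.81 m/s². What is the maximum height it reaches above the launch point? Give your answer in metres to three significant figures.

Resolve: vₓ = 40.40 cos 17.0° = 38.63 m/s and v_y0 = 40.40 sin 17.0° = 11.81 m/s.
At the apex v_y = 0, so H = v_y0²/(2g) = 11.81²/19.62 = 7.111 m.

7.11 m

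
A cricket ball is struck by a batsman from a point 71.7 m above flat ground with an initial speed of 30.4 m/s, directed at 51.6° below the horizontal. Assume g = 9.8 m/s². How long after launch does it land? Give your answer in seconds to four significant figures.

2.101 s

Components: vₓ = 30.40 cos 51.6° = 18.88 m/s, v_y0 = −23.82 m/s (downward).
The projectile lands when y = 71.7 + (−23.82) t − ½·9.80·t² = 0. Positive root: t = (−23.82 + √(23.82² + 2·9.80·71.7)) / 9.80 = (−23.82 + 44.42) / 9.80 = 2.101 s.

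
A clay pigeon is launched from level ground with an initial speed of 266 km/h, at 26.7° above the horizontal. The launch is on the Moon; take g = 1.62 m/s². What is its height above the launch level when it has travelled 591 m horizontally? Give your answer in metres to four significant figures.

232.3 m

Convert: 266 km/h = 266/3.6 = 73.89 m/s.
Horizontal component vₓ = 73.89 cos 26.7° = 66.01 m/s; vertical v_y0 = 73.89 sin 26.7° = 33.20 m/s.
At x = 591 m, t = x/vₓ = 591/66.01 = 8.953 s.
Height: y = v_y0 t − ½ g t² = 33.20 × 8.953 − 0.8100 × 8.953² = 297.2 − 64.93 = 232.3 m.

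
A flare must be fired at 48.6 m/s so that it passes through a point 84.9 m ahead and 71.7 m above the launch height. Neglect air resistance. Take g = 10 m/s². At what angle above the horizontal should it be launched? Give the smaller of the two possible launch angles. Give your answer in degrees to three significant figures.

53.5°

Trajectory: y = x tanθ − g x² (1 + tan²θ)/(2v₀²). With x = 84.9, y = 71.7, v₀ = 48.6, g = 10.0:
15.26 tan²θ − 84.9 tanθ + (86.96) = 0.
tanθ = [84.9 ± √(84.9² − 4 × 15.26 × (86.96))] / (2 × 15.26) = (84.9 ± 43.60) / 30.52, giving tanθ = 1.353 or 4.211.
θ = 53.54° or 76.64°; the smaller is 53.54°.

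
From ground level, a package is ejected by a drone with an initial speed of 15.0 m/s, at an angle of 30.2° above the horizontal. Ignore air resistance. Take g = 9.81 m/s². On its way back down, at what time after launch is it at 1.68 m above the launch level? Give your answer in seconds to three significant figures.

1.27 s

vₓ = 15.00 cos 30.2° = 12.96 m/s; v_y0 = 15.00 sin 30.2° = 7.545 m/s.
Height y(t) = 7.545 t − 4.905 t² = 1.68 gives 4.905 t² − 7.545 t + 1.68 = 0.
t = [7.545 ± √(7.545² − 2·9.81·1.68)] / 9.81 = (7.545 ± 4.896) / 9.81, so t = 0.2701 s or t = 1.268 s.
The descending-branch root is 1.268 s.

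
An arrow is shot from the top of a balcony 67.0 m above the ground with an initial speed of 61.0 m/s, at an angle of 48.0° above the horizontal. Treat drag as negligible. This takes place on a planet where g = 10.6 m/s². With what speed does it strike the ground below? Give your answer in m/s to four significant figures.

71.70 m/s

Components: vₓ = 61.00 cos 48.0° = 40.82 m/s, v_y0 = 61.00 sin 48.0° = 45.33 m/s.
With up positive and y = 0 at the ground: y(t) = 67.0 + (45.33) t − 5.300 t². Setting y = 0 and taking the positive root: t = [45.33 + √(45.33² + 2·10.6·67.0)] / 10.6 = (45.33 + 58.95) / 10.6 = 9.838 s.
Vertical velocity at impact: v_y = v_y0 − g t = 45.33 − 10.6 × 9.838 = −58.95 m/s.
Speed: |v| = √(vₓ² + v_y²) = √(40.82² + 58.95²) = 71.70 m/s.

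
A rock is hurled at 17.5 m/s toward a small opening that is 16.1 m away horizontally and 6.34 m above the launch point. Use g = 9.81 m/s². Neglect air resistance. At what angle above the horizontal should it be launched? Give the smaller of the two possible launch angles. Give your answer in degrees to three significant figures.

39.7°

Trajectory: y = x tanθ − g x² (1 + tan²θ)/(2v₀²). With x = 16.1, y = 6.34, v₀ = 17.5, g = 9.81:
4.152 tan²θ − 16.1 tanθ + (10.49) = 0.
tanθ = [16.1 ± √(16.1² − 4 × 4.152 × (10.49))] / (2 × 4.152) = (16.1 ± 9.219) / 8.303, giving tanθ = 0.8288 or 3.049.
θ = 39.65° or 71.84°; the smaller is 39.65°.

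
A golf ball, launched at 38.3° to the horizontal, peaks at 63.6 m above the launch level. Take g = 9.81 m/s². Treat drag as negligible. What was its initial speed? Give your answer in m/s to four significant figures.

57.00 m/s

At the peak v_y = 0, so v_y0 = √(2gH) = √(2 × 9.81 × 63.6) = 35.32 m/s.
v_y0 = v₀ sin θ ⇒ v₀ = 35.32 / sin 38.3° = 57.00 m/s.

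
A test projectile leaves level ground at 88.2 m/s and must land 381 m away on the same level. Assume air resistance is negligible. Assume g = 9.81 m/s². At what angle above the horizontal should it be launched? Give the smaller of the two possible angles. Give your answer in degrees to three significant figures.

From R = (v₀²/g) sin 2θ: sin 2θ = 9.81 × 381 / 7779.2 = 0.4805.
2θ = 28.72° or 180° − 28.72° = 151.3°, so θ = 14.36° or 75.64°.
The smaller angle is 14.36°.

14.4°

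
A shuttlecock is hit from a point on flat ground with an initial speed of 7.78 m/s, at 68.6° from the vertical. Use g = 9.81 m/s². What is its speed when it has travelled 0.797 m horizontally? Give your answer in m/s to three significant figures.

7.45 m/s

Horizontal component vₓ = 7.780 sin 68.6° = 7.244 m/s; vertical v_y0 = 7.780 cos 68.6° = 2.839 m/s.
x = vₓ t ⇒ t = 0.797/7.244 = 0.1100 s.
Vertical velocity there: v_y = v_y0 − g t = 2.839 − 9.81 × 0.1100 = 1.759 m/s.
Speed: √(vₓ² + v_y²) = √(7.244² + 1.759²) = 7.454 m/s.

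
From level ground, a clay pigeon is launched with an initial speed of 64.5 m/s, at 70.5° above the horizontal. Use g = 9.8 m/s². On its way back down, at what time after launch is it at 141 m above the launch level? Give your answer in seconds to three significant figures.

Horizontal component vₓ = 64.50 cos 70.5° = 21.53 m/s; vertical v_y0 = 64.50 sin 70.5° = 60.80 m/s.
Require v_y0 t − ½ g t² = 141, i.e. 4.900 t² − 60.80 t + 141 = 0.
t = [60.80 ± √(60.80² − 2·9.80·141)] / 9.80 = (60.80 ± 30.55) / 9.80, so t = 3.087 s or t = 9.321 s.
The descending-branch root is 9.321 s.

9.32 s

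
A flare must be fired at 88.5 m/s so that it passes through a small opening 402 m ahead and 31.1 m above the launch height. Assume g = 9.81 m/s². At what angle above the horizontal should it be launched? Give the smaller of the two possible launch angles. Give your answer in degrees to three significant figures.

19.9°

Trajectory: y = x tanθ − g x² (1 + tan²θ)/(2v₀²). With x = 402, y = 31.1, v₀ = 88.5, g = 9.81:
101.2 tan²θ − 402 tanθ + (132.3) = 0.
tanθ = [402 ± √(402² − 4 × 101.2 × (132.3))] / (2 × 101.2) = (402 ± 328.7) / 202.4, giving tanθ = 0.3621 or 3.610.
θ = 19.91° or 74.52°; the smaller is 19.91°.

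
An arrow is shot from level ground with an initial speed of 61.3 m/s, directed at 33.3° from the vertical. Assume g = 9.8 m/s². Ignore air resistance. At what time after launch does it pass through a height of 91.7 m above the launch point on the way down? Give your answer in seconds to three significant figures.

8.16 s

vₓ = 61.30 sin 33.3° = 33.66 m/s; v_y0 = 61.30 cos 33.3° = 51.23 m/s.
Require v_y0 t − ½ g t² = 91.7, i.e. 4.900 t² − 51.23 t + 91.7 = 0.
Quadratic formula: t = (51.23 ± √827.70) / 9.80 = (51.23 ± 28.77) / 9.80 → t = 2.292 s or 8.164 s.
The descending-branch root is 8.164 s.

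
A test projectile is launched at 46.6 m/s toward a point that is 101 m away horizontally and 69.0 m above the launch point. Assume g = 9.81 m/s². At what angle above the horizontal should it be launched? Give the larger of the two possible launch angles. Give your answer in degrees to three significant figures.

Trajectory: y = x tanθ − g x² (1 + tan²θ)/(2v₀²). With x = 101, y = 69.0, v₀ = 46.6, g = 9.81:
23.04 tan²θ − 101 tanθ + (92.04) = 0.
tanθ = [101 ± √(101² − 4 × 23.04 × (92.04))] / (2 × 23.04) = (101 ± 41.45) / 46.08, giving tanθ = 1.292 or 3.091.
θ = 52.27° or 72.07°; the larger is 72.07°.

72.1°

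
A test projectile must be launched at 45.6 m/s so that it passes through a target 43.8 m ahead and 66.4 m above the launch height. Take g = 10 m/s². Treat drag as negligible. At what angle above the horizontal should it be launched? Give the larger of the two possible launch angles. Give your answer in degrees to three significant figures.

Trajectory: y = x tanθ − g x² (1 + tan²θ)/(2v₀²). With x = 43.8, y = 66.4, v₀ = 45.6, g = 10.0:
4.613 tan²θ − 43.8 tanθ + (71.01) = 0.
tanθ = [43.8 ± √(43.8² − 4 × 4.613 × (71.01))] / (2 × 4.613) = (43.8 ± 24.66) / 9.226, giving tanθ = 2.075 or 7.420.
θ = 64.26° or 82.32°; the larger is 82.32°.

82.3°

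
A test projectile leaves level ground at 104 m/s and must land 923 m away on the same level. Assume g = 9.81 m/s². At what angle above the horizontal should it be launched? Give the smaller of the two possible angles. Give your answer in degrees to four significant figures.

Level-ground range R = v₀² sin(2θ)/g ⇒ sin(2θ) = gR/v₀² = 9.81 × 923 / 104² = 0.8372.
2θ = 56.84° or 180° − 56.84° = 123.2°, so θ = 28.42° or 61.58°.
The smaller angle is 28.42°.

28.42°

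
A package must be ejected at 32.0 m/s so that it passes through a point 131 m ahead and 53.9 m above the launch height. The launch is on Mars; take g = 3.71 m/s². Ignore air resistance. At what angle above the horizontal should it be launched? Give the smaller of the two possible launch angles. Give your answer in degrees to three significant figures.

38.7°

Trajectory: y = x tanθ − g x² (1 + tan²θ)/(2v₀²). With x = 131, y = 53.9, v₀ = 32.0, g = 3.71:
31.09 tan²θ − 131 tanθ + (84.99) = 0.
tanθ = [131 ± √(131² − 4 × 31.09 × (84.99))] / (2 × 31.09) = (131 ± 81.20) / 62.18, giving tanθ = 0.8010 or 3.413.
θ = 38.70° or 73.67°; the smaller is 38.70°.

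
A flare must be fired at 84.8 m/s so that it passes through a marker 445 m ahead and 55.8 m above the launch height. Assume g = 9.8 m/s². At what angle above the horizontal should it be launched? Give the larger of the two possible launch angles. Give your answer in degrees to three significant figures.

70.3°

Trajectory: y = x tanθ − g x² (1 + tan²θ)/(2v₀²). With x = 445, y = 55.8, v₀ = 84.8, g = 9.80:
134.9 tan²θ − 445 tanθ + (190.7) = 0.
tanθ = [445 ± √(445² − 4 × 134.9 × (190.7))] / (2 × 134.9) = (445 ± 308.3) / 269.9, giving tanθ = 0.5064 or 2.792.
θ = 26.86° or 70.29°; the larger is 70.29°.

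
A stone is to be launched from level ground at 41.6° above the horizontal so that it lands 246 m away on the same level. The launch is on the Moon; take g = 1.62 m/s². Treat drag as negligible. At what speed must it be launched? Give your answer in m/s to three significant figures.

20.0 m/s

On level ground R = v₀² sin 2θ / g ⇒ v₀ = √(gR / sin 2θ).
v₀ = √(1.62 × 246 / sin 83.20°) = √(398.5 / 0.9930) = √401.34 = 20.03 m/s.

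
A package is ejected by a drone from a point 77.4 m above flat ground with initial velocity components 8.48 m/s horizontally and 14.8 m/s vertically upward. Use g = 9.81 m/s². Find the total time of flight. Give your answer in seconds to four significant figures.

With up positive and y = 0 at the ground: y(t) = 77.4 + (14.80) t − 4.905 t². Setting y = 0 and taking the positive root: t = [14.80 + √(14.80² + 2·9.81·77.4)] / 9.81 = (14.80 + 41.68) / 9.81 = 5.758 s.

5.758 s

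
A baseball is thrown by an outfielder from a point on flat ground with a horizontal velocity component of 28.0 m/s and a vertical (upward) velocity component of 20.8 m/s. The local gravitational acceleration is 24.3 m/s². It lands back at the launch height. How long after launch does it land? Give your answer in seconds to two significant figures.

Time of flight on level ground: T = 2 v_y0 / g = 2 × 20.80 / 24.3 = 1.712 s.

1.7 s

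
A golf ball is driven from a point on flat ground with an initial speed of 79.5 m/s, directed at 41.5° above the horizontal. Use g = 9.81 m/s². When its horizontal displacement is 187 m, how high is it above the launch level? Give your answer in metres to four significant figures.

Resolve: vₓ = 79.50 cos 41.5° = 59.54 m/s and v_y0 = 79.50 sin 41.5° = 52.68 m/s.
Time to reach x = 187 m: t = x/vₓ = 187/59.54 = 3.141 s.
Height: y = v_y0 t − ½ g t² = 52.68 × 3.141 − 4.905 × 3.141² = 165.4 − 48.38 = 117.1 m.

117.1 m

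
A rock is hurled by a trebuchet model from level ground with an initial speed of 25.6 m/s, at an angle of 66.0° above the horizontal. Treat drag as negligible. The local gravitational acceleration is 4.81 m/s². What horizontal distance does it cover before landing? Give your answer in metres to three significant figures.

Resolve: vₓ = 25.60 cos 66.0° = 10.41 m/s and v_y0 = 25.60 sin 66.0° = 23.39 m/s.
Time aloft: T = 2 v_y0 / g = 2 × 23.39 / 4.81 = 9.724 s.
Horizontal distance R = vₓ T = 10.41 × 9.724 = 101.3 m.

101 m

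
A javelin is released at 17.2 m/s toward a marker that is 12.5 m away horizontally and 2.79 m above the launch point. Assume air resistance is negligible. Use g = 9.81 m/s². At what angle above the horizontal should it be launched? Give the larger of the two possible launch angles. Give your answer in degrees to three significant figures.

Trajectory: y = x tanθ − g x² (1 + tan²θ)/(2v₀²). With x = 12.5, y = 2.79, v₀ = 17.2, g = 9.81:
2.591 tan²θ − 12.5 tanθ + (5.381) = 0.
tanθ = [12.5 ± √(12.5² − 4 × 2.591 × (5.381))] / (2 × 2.591) = (12.5 ± 10.02) / 5.181, giving tanθ = 0.4778 or 4.347.
θ = 25.54° or 77.05°; the larger is 77.05°.

77.0°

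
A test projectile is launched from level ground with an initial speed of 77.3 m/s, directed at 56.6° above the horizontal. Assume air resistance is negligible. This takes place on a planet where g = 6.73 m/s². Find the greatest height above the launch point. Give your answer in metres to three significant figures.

Horizontal component vₓ = 77.30 cos 56.6° = 42.55 m/s; vertical v_y0 = 77.30 sin 56.6° = 64.53 m/s.
Peak height H = v_y0² / (2g) = 4164.6 / 13.46 = 309.4 m.

309 m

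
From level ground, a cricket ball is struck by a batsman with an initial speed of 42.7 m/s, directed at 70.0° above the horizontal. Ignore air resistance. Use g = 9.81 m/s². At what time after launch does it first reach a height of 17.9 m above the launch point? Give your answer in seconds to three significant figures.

Resolve: vₓ = 42.70 cos 70.0° = 14.60 m/s and v_y0 = 42.70 sin 70.0° = 40.12 m/s.
Height y(t) = 40.12 t − 4.905 t² = 17.9 gives 4.905 t² − 40.12 t + 17.9 = 0.
Quadratic formula: t = (40.12 ± √1258.8) / 9.81 = (40.12 ± 35.48) / 9.81 → t = 0.4735 s or 7.707 s.
The first (ascending) time is 0.4735 s.

0.474 s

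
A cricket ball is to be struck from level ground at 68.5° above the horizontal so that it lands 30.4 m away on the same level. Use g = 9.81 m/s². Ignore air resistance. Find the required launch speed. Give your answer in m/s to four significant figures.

On level ground R = v₀² sin 2θ / g ⇒ v₀ = √(gR / sin 2θ).
v₀ = √(9.81 × 30.4 / sin 137.0°) = √(298.2 / 0.6820) = √437.28 = 20.91 m/s.

20.91 m/s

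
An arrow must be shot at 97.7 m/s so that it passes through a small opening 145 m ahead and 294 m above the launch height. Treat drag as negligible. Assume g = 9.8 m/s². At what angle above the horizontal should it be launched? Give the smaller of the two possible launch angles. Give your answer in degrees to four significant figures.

69.03°

Trajectory: y = x tanθ − g x² (1 + tan²θ)/(2v₀²). With x = 145, y = 294, v₀ = 97.7, g = 9.80:
10.79 tan²θ − 145 tanθ + (304.8) = 0.
tanθ = [145 ± √(145² − 4 × 10.79 × (304.8))] / (2 × 10.79) = (145 ± 88.69) / 21.59, giving tanθ = 2.608 or 10.83.
θ = 69.03° or 84.72°; the smaller is 69.03°.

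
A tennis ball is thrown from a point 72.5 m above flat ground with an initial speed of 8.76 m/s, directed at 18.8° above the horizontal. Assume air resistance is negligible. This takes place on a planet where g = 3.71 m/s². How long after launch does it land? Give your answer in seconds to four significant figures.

7.059 s

vₓ = 8.760 cos 18.8° = 8.293 m/s; v_y0 = 8.760 sin 18.8° = 2.823 m/s.
Vertical motion (up positive, ground at y = 0): 1.855 t² − (2.823) t − 72.5 = 0, so t = (2.823 + √(2.823² + 2·3.71·72.5)) / 3.71 = (2.823 + 23.36) / 3.71 = 7.059 s.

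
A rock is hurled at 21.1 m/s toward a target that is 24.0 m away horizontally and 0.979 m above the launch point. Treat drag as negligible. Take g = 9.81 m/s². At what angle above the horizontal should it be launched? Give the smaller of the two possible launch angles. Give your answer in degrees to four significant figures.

Trajectory: y = x tanθ − g x² (1 + tan²θ)/(2v₀²). With x = 24.0, y = 0.979, v₀ = 21.1, g = 9.81:
6.346 tan²θ − 24.0 tanθ + (7.325) = 0.
tanθ = [24.0 ± √(24.0² − 4 × 6.346 × (7.325))] / (2 × 6.346) = (24.0 ± 19.75) / 12.69, giving tanθ = 0.3349 or 3.447.
θ = 18.51° or 73.82°; the smaller is 18.51°.

18.51°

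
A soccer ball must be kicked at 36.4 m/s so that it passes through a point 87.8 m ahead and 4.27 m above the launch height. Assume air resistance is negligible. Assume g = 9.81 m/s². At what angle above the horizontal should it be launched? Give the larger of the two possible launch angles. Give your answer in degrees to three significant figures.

Trajectory: y = x tanθ − g x² (1 + tan²θ)/(2v₀²). With x = 87.8, y = 4.27, v₀ = 36.4, g = 9.81:
28.54 tan²θ − 87.8 tanθ + (32.81) = 0.
tanθ = [87.8 ± √(87.8² − 4 × 28.54 × (32.81))] / (2 × 28.54) = (87.8 ± 62.96) / 57.08, giving tanθ = 0.4352 or 2.641.
θ = 23.52° or 69.26°; the larger is 69.26°.

69.3°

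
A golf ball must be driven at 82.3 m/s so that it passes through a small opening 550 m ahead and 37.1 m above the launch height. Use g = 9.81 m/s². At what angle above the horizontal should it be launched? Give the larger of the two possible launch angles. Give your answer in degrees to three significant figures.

Trajectory: y = x tanθ − g x² (1 + tan²θ)/(2v₀²). With x = 550, y = 37.1, v₀ = 82.3, g = 9.81:
219.1 tan²θ − 550 tanθ + (256.2) = 0.
tanθ = [550 ± √(550² − 4 × 219.1 × (256.2))] / (2 × 219.1) = (550 ± 279.4) / 438.1, giving tanθ = 0.6177 or 1.893.
θ = 31.70° or 62.15°; the larger is 62.15°.

62.2°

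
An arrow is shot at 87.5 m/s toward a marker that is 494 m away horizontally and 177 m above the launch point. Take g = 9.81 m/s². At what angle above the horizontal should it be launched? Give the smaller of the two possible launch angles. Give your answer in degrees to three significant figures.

Trajectory: y = x tanθ − g x² (1 + tan²θ)/(2v₀²). With x = 494, y = 177, v₀ = 87.5, g = 9.81:
156.3 tan²θ − 494 tanθ + (333.3) = 0.
tanθ = [494 ± √(494² − 4 × 156.3 × (333.3))] / (2 × 156.3) = (494 ± 188.6) / 312.7, giving tanθ = 0.9767 or 2.183.
θ = 44.32° or 65.39°; the smaller is 44.32°.

44.3°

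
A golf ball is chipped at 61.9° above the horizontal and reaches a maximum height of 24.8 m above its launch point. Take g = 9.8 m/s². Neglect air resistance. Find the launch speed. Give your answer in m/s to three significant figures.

25.0 m/s

At the peak v_y = 0, so v_y0 = √(2gH) = √(2 × 9.80 × 24.8) = 22.05 m/s.
v_y0 = v₀ sin θ ⇒ v₀ = 22.05 / sin 61.9° = 24.99 m/s.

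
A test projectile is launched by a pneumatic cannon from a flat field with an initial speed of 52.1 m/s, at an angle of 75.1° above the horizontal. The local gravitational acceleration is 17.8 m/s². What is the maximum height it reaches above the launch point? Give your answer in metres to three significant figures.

Components: vₓ = 52.10 cos 75.1° = 13.40 m/s, v_y0 = 52.10 sin 75.1° = 50.35 m/s.
At the apex v_y = 0, so H = v_y0²/(2g) = 50.35²/35.60 = 71.21 m.

71.2 m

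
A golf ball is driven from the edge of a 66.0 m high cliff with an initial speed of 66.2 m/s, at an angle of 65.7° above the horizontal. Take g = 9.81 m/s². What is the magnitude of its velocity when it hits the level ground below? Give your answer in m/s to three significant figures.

75.3 m/s

Components: vₓ = 66.20 cos 65.7° = 27.24 m/s, v_y0 = 66.20 sin 65.7° = 60.33 m/s.
Vertical motion (up positive, ground at y = 0): 4.905 t² − (60.33) t − 66.0 = 0, so t = (60.33 + √(60.33² + 2·9.81·66.0)) / 9.81 = (60.33 + 70.25) / 9.81 = 13.31 s.
Vertical velocity at impact: v_y = v_y0 − g t = 60.33 − 9.81 × 13.31 = −70.25 m/s.
Speed: |v| = √(vₓ² + v_y²) = √(27.24² + 70.25²) = 75.35 m/s.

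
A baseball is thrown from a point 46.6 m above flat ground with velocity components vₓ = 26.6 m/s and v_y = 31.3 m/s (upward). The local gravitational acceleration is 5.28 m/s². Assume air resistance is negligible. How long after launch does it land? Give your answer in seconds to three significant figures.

13.2 s

Vertical motion (up positive, ground at y = 0): 2.640 t² − (31.30) t − 46.6 = 0, so t = (31.30 + √(31.30² + 2·5.28·46.6)) / 5.28 = (31.30 + 38.36) / 5.28 = 13.19 s.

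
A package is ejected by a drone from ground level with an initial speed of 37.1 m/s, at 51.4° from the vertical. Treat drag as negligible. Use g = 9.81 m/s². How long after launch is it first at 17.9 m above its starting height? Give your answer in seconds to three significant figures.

Components: vₓ = 37.10 sin 51.4° = 28.99 m/s, v_y0 = 37.10 cos 51.4° = 23.15 m/s.
Height y(t) = 23.15 t − 4.905 t² = 17.9 gives 4.905 t² − 23.15 t + 17.9 = 0.
Quadratic formula: t = (23.15 ± √184.54) / 9.81 = (23.15 ± 13.58) / 9.81 → t = 0.9747 s or 3.744 s.
The first (ascending) time is 0.9747 s.

0.975 s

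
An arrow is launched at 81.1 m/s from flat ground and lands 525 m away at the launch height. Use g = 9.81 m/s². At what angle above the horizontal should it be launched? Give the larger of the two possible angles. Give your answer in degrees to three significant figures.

64.2°

R = v₀² sin 2θ / g gives sin 2θ = gR/v₀² = 9.81·525/81.1² = 0.7830.
2θ = 51.54° or 180° − 51.54° = 128.5°, so θ = 25.77° or 64.23°.
The larger angle is 64.23°.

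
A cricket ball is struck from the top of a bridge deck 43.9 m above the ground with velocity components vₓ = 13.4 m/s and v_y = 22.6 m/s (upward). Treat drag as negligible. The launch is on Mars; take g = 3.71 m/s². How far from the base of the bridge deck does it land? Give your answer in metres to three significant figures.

The projectile lands when y = 43.9 + (22.60) t − ½·3.71·t² = 0. Positive root: t = (22.60 + √(22.60² + 2·3.71·43.9)) / 3.71 = (22.60 + 28.92) / 3.71 = 13.89 s.
Horizontal distance: R = vₓ t = 13.40 × 13.89 = 186.1 m.

186 m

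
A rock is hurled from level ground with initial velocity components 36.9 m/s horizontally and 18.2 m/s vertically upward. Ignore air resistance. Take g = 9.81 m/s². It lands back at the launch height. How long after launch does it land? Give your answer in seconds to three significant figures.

3.71 s

It returns to y = 0 when t = 2 v_y0 / g = 2(18.20)/9.81 = 3.710 s.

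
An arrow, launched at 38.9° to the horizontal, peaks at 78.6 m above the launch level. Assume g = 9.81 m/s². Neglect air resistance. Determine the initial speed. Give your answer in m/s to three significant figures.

62.5 m/s

At the peak v_y = 0, so v_y0 = √(2gH) = √(2 × 9.81 × 78.6) = 39.27 m/s.
v_y0 = v₀ sin θ ⇒ v₀ = 39.27 / sin 38.9° = 62.54 m/s.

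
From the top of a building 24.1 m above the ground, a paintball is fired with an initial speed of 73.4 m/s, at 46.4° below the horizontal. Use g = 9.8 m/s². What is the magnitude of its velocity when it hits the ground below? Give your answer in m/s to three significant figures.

Resolve: vₓ = 73.40 cos 46.4° = 50.62 m/s and v_y0 = −53.15 m/s (downward).
With up positive and y = 0 at the ground: y(t) = 24.1 + (−53.15) t − 4.900 t². Setting y = 0 and taking the positive root: t = [−53.15 + √(53.15² + 2·9.80·24.1)] / 9.80 = (−53.15 + 57.43) / 9.80 = 0.4359 s.
Vertical velocity at impact: v_y = v_y0 − g t = −53.15 − 9.80 × 0.4359 = −57.43 m/s.
Speed: |v| = √(vₓ² + v_y²) = √(50.62² + 57.43²) = 76.55 m/s.

76.6 m/s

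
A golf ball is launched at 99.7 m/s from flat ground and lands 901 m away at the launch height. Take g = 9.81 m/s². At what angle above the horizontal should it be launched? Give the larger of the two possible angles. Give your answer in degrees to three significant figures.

Level-ground range R = v₀² sin(2θ)/g ⇒ sin(2θ) = gR/v₀² = 9.81 × 901 / 99.7² = 0.8892.
2θ = 62.77° or 180° − 62.77° = 117.2°, so θ = 31.39° or 58.61°.
The larger angle is 58.61°.

58.6°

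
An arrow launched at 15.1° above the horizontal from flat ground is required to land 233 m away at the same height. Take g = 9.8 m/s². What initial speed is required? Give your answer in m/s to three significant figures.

67.4 m/s

From R = (v₀² / g) sin 2θ: v₀ = √(gR / sin 2θ).
v₀ = √(9.80 × 233 / sin 30.20°) = √(2283 / 0.5030) = √4539.4 = 67.37 m/s.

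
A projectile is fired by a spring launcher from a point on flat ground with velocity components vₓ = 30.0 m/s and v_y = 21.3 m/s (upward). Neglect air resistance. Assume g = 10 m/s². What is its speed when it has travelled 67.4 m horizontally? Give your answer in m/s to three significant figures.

Time to reach x = 67.4 m: t = x/vₓ = 67.4/30.00 = 2.247 s.
Vertical velocity there: v_y = v_y0 − g t = 21.30 − 10.0 × 2.247 = −1.167 m/s.
Speed: √(vₓ² + v_y²) = √(30.00² + 1.167²) = 30.02 m/s.

30.0 m/s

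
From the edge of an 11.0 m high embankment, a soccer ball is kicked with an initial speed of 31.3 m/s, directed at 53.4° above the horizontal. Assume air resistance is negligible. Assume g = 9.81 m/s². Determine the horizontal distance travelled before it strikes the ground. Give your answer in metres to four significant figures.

vₓ = 31.30 cos 53.4° = 18.66 m/s; v_y0 = 31.30 sin 53.4° = 25.13 m/s.
Vertical motion (up positive, ground at y = 0): 4.905 t² − (25.13) t − 11.0 = 0, so t = (25.13 + √(25.13² + 2·9.81·11.0)) / 9.81 = (25.13 + 29.11) / 9.81 = 5.529 s.
Horizontal distance: R = vₓ t = 18.66 × 5.529 = 103.2 m.

103.2 m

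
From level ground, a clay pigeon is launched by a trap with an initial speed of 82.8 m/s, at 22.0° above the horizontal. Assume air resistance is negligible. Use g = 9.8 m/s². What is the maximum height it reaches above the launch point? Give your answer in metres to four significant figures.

49.09 m

Resolve: vₓ = 82.80 cos 22.0° = 76.77 m/s and v_y0 = 82.80 sin 22.0° = 31.02 m/s.
At the apex v_y = 0, so H = v_y0²/(2g) = 31.02²/19.60 = 49.09 m.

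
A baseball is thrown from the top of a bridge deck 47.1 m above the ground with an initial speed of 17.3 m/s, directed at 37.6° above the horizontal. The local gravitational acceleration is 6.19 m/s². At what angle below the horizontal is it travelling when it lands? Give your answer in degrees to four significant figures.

62.52°

Horizontal component vₓ = 17.30 cos 37.6° = 13.71 m/s; vertical v_y0 = 17.30 sin 37.6° = 10.56 m/s.
With up positive and y = 0 at the ground: y(t) = 47.1 + (10.56) t − 3.095 t². Setting y = 0 and taking the positive root: t = [10.56 + √(10.56² + 2·6.19·47.1)] / 6.19 = (10.56 + 26.35) / 6.19 = 5.963 s.
At impact: v_y = v_y0 − g t = −26.35 m/s; vₓ = 13.71 m/s.
Angle below horizontal: arctan(|v_y|/vₓ) = arctan(26.35/13.71) = 62.52°.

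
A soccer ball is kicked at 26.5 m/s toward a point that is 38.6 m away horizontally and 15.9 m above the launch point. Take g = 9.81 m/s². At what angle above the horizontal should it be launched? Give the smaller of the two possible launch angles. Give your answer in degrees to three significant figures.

42.0°

Trajectory: y = x tanθ − g x² (1 + tan²θ)/(2v₀²). With x = 38.6, y = 15.9, v₀ = 26.5, g = 9.81:
10.41 tan²θ − 38.6 tanθ + (26.31) = 0.
tanθ = [38.6 ± √(38.6² − 4 × 10.41 × (26.31))] / (2 × 10.41) = (38.6 ± 19.87) / 20.81, giving tanθ = 0.8998 or 2.809.
θ = 41.98° or 70.41°; the smaller is 41.98°.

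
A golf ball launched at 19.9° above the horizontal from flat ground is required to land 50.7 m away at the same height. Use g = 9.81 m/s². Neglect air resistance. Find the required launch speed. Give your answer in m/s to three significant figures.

27.9 m/s

From R = (v₀² / g) sin 2θ: v₀ = √(gR / sin 2θ).
v₀ = √(9.81 × 50.7 / sin 39.80°) = √(497.4 / 0.6401) = √777.00 = 27.87 m/s.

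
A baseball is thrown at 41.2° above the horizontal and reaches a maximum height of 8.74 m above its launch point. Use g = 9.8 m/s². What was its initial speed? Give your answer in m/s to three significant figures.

19.9 m/s

At the peak v_y = 0, so v_y0 = √(2gH) = √(2 × 9.80 × 8.74) = 13.09 m/s.
v_y0 = v₀ sin θ ⇒ v₀ = 13.09 / sin 41.2° = 19.87 m/s.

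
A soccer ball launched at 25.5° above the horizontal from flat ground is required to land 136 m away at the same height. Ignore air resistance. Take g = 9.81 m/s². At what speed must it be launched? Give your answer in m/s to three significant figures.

41.4 m/s

From R = (v₀² / g) sin 2θ: v₀ = √(gR / sin 2θ).
v₀ = √(9.81 × 136 / sin 51.00°) = √(1334 / 0.7771) = √1716.7 = 41.43 m/s.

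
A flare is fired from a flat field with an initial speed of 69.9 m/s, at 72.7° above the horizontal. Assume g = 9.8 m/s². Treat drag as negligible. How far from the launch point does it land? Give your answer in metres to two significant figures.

280 m

Components: vₓ = 69.90 cos 72.7° = 20.79 m/s, v_y0 = 69.90 sin 72.7° = 66.74 m/s.
Time aloft: T = 2 v_y0 / g = 2 × 66.74 / 9.80 = 13.62 s.
Horizontal distance R = vₓ T = 20.79 × 13.62 = 283.1 m.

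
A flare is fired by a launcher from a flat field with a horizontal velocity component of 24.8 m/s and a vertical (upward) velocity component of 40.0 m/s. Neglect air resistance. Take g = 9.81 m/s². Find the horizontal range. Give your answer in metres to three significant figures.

202 m

Flight time T = 2 v_y0 / g = 8.155 s.
Range: R = vₓ T = 24.80 × 8.155 = 202.2 m.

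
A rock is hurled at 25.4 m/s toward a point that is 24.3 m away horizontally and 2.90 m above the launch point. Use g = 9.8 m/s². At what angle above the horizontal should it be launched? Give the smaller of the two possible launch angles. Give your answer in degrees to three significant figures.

17.9°

Trajectory: y = x tanθ − g x² (1 + tan²θ)/(2v₀²). With x = 24.3, y = 2.90, v₀ = 25.4, g = 9.80:
4.485 tan²θ − 24.3 tanθ + (7.385) = 0.
tanθ = [24.3 ± √(24.3² − 4 × 4.485 × (7.385))] / (2 × 4.485) = (24.3 ± 21.40) / 8.970, giving tanθ = 0.3232 or 5.095.
θ = 17.91° or 78.90°; the smaller is 17.91°.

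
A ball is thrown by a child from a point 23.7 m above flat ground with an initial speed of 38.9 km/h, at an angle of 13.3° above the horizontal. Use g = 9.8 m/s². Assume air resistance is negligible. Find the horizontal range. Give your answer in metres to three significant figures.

25.9 m

Convert: 38.9 km/h = 38.9/3.6 = 10.81 m/s.
Components: vₓ = 10.81 cos 13.3° = 10.52 m/s, v_y0 = 10.81 sin 13.3° = 2.486 m/s.
Vertical motion (up positive, ground at y = 0): 4.900 t² − (2.486) t − 23.7 = 0, so t = (2.486 + √(2.486² + 2·9.80·23.7)) / 9.80 = (2.486 + 21.70) / 9.80 = 2.467 s.
Horizontal distance: R = vₓ t = 10.52 × 2.467 = 25.95 m.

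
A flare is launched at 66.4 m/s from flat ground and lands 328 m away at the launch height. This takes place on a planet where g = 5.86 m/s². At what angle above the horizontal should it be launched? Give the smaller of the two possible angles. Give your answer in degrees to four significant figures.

12.92°

From R = (v₀²/g) sin 2θ: sin 2θ = 5.86 × 328 / 4409.0 = 0.4359.
2θ = 25.85° or 180° − 25.85° = 154.2°, so θ = 12.92° or 77.08°.
The smaller angle is 12.92°.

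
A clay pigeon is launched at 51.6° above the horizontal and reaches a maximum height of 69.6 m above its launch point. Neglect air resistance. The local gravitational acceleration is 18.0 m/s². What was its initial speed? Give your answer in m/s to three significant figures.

At the peak v_y = 0, so v_y0 = √(2gH) = √(2 × 18.0 × 69.6) = 50.06 m/s.
v_y0 = v₀ sin θ ⇒ v₀ = 50.06 / sin 51.6° = 63.87 m/s.

63.9 m/s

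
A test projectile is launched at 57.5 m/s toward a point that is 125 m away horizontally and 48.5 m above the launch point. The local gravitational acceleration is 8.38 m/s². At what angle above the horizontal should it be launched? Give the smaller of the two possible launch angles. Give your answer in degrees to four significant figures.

Trajectory: y = x tanθ − g x² (1 + tan²θ)/(2v₀²). With x = 125, y = 48.5, v₀ = 57.5, g = 8.38:
19.80 tan²θ − 125 tanθ + (68.30) = 0.
tanθ = [125 ± √(125² − 4 × 19.80 × (68.30))] / (2 × 19.80) = (125 ± 101.1) / 39.60, giving tanθ = 0.6043 or 5.708.
θ = 31.14° or 80.06°; the smaller is 31.14°.

31.14°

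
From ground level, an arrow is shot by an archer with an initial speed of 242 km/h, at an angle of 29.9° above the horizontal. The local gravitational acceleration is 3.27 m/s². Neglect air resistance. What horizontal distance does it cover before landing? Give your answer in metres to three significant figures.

Convert: 242 km/h = 242/3.6 = 67.22 m/s.
vₓ = 67.22 cos 29.9° = 58.27 m/s; v_y0 = 67.22 sin 29.9° = 33.51 m/s.
Time aloft: T = 2 v_y0 / g = 2 × 33.51 / 3.27 = 20.50 s.
Range: R = vₓ T = 58.27 × 20.50 = 1194 m.

1190 m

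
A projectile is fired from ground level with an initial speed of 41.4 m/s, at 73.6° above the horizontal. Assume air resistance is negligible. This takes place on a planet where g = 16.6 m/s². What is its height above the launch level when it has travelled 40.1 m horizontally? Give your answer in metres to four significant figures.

38.57 m

Components: vₓ = 41.40 cos 73.6° = 11.69 m/s, v_y0 = 41.40 sin 73.6° = 39.72 m/s.
Time to reach x = 40.1 m: t = x/vₓ = 40.1/11.69 = 3.431 s.
Height: y = v_y0 t − ½ g t² = 39.72 × 3.431 − 8.300 × 3.431² = 136.2 − 97.68 = 38.57 m.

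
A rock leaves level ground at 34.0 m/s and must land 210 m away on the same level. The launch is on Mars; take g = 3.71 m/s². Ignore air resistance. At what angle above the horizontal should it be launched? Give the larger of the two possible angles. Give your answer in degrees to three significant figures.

Level-ground range R = v₀² sin(2θ)/g ⇒ sin(2θ) = gR/v₀² = 3.71 × 210 / 34.0² = 0.6740.
2θ = 42.37° or 180° − 42.37° = 137.6°, so θ = 21.19° or 68.81°.
The larger angle is 68.81°.

68.8°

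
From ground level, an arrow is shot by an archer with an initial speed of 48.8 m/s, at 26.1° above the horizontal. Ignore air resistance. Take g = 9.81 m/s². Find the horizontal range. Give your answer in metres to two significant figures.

190 m

Horizontal component vₓ = 48.80 cos 26.1° = 43.82 m/s; vertical v_y0 = 48.80 sin 26.1° = 21.47 m/s.
Flight time T = 2 v_y0 / g = 4.377 s.
Horizontal distance R = vₓ T = 43.82 × 4.377 = 191.8 m.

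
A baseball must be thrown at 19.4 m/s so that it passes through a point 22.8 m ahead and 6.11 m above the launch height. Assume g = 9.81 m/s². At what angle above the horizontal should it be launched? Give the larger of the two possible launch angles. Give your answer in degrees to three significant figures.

69.3°

Trajectory: y = x tanθ − g x² (1 + tan²θ)/(2v₀²). With x = 22.8, y = 6.11, v₀ = 19.4, g = 9.81:
6.775 tan²θ − 22.8 tanθ + (12.88) = 0.
tanθ = [22.8 ± √(22.8² − 4 × 6.775 × (12.88))] / (2 × 6.775) = (22.8 ± 13.06) / 13.55, giving tanθ = 0.7185 or 2.647.
θ = 35.70° or 69.30°; the larger is 69.30°.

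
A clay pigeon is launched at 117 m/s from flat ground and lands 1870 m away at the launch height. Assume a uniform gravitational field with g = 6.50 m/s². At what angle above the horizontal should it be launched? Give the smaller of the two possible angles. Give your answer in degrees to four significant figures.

31.31°

R = v₀² sin 2θ / g gives sin 2θ = gR/v₀² = 6.50·1870/117² = 0.8879.
2θ = 62.62° or 180° − 62.62° = 117.4°, so θ = 31.31° or 58.69°.
The smaller angle is 31.31°.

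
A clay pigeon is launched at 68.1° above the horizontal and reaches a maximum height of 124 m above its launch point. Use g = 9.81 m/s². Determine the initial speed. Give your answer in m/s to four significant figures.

At the peak v_y = 0, so v_y0 = √(2gH) = √(2 × 9.81 × 124) = 49.32 m/s.
v_y0 = v₀ sin θ ⇒ v₀ = 49.32 / sin 68.1° = 53.16 m/s.

53.16 m/s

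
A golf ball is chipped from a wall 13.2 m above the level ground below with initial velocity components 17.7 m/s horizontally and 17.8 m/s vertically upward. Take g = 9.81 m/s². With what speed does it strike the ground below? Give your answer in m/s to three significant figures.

Vertical motion (up positive, ground at y = 0): 4.905 t² − (17.80) t − 13.2 = 0, so t = (17.80 + √(17.80² + 2·9.81·13.2)) / 9.81 = (17.80 + 24.00) / 9.81 = 4.261 s.
Vertical velocity at impact: v_y = v_y0 − g t = 17.80 − 9.81 × 4.261 = −24.00 m/s.
Speed: |v| = √(vₓ² + v_y²) = √(17.70² + 24.00²) = 29.82 m/s.

29.8 m/s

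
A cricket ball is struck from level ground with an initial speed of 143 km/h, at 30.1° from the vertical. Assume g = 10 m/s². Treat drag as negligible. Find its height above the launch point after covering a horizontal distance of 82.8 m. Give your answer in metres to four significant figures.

56.46 m

Convert: 143 km/h = 143/3.6 = 39.72 m/s.
Resolve: vₓ = 39.72 sin 30.1° = 19.92 m/s and v_y0 = 39.72 cos 30.1° = 34.37 m/s.
x = vₓ t ⇒ t = 82.8/19.92 = 4.156 s.
Height: y = v_y0 t − ½ g t² = 34.37 × 4.156 − 5.000 × 4.156² = 142.8 − 86.38 = 56.46 m.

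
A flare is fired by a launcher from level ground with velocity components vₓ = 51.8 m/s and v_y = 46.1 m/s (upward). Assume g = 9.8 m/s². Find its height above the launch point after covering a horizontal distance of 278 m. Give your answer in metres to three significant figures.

106 m

x = vₓ t ⇒ t = 278/51.80 = 5.367 s.
Height: y = v_y0 t − ½ g t² = 46.10 × 5.367 − 4.900 × 5.367² = 247.4 − 141.1 = 106.3 m.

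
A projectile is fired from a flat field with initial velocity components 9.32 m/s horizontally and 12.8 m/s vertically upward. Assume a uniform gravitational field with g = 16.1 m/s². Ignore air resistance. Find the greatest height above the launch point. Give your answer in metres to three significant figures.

5.09 m

Maximum height: H = v_y0² / (2g) = 12.80² / (2 × 16.1) = 5.088 m.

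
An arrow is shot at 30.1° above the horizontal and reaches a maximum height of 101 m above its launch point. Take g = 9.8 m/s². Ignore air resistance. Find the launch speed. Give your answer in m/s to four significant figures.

At the peak v_y = 0, so v_y0 = √(2gH) = √(2 × 9.80 × 101) = 44.49 m/s.
v_y0 = v₀ sin θ ⇒ v₀ = 44.49 / sin 30.1° = 88.72 m/s.

88.72 m/s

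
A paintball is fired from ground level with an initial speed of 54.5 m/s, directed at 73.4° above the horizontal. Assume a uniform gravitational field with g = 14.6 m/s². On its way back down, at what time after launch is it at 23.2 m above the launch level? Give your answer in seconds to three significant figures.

Components: vₓ = 54.50 cos 73.4° = 15.57 m/s, v_y0 = 54.50 sin 73.4° = 52.23 m/s.
Set y = v_y0 t − ½ g t² = 23.2: 7.300 t² − 52.23 t + 23.2 = 0.
Quadratic formula: t = (52.23 ± √2050.4) / 14.6 = (52.23 ± 45.28) / 14.6 → t = 0.4758 s or 6.679 s.
The descending-branch root is 6.679 s.

6.68 s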